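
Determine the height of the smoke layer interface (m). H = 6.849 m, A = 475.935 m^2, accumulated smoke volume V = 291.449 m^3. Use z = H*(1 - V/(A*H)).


V/(A*H) = 0.089410
1 - 0.089410 = 0.91059
z = 6.849 * 0.91059 = 6.2366 m

6.2366 m


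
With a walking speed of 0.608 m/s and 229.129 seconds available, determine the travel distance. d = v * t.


d = 0.608 * 229.129 = 139.31 m

139.31 m


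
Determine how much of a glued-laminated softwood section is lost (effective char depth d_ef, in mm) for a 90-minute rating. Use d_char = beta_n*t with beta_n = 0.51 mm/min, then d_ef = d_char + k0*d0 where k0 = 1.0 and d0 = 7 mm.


d_char = 0.51 * 90 = 45.9 mm
d_ef = 45.9 + 1.0*7 = 52.9 mm

52.9 mm


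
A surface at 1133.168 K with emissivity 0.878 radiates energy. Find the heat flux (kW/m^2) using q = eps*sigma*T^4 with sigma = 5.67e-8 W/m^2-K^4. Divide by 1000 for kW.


T^4 = 1.6488e+12
q = 0.878 * 5.67e-8 * 1.6488e+12 / 1000 = 82.083 kW/m^2

82.083 kW/m^2


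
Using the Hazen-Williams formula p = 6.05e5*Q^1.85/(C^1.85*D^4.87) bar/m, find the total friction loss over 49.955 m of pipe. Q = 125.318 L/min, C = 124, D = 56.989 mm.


Q^1.85 = 7609.0
C^1.85 = 7461.6
D^4.87 = 3.5539e+08
p/m = 0.0017360 bar/m
p_total = 0.0017360 * 49.955 = 0.086721 bar

0.086721 bar


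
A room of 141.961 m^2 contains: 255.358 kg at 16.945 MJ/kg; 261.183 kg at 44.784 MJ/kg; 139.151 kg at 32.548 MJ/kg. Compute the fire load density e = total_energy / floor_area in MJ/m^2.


Total energy = 255.358*16.945 + 261.183*44.784 + 139.151*32.548
= 4327.041 + 11696.82 + 4529.087
= 20552.95 MJ
e = 20552.95 / 141.961 = 144.78 MJ/m^2

144.78 MJ/m^2


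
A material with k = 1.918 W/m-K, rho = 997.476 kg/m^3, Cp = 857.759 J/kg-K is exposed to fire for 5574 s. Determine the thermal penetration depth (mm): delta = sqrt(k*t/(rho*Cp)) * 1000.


alpha = 1.918 / (997.476 * 857.759) = 2.2417e-06 m^2/s
alpha * t = 0.012495
delta = sqrt(0.012495) * 1000 = 111.78 mm

111.78 mm


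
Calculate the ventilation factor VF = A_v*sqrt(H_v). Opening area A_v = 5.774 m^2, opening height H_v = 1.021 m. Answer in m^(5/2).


sqrt(H_v) = 1.0104
VF = 5.774 * 1.0104 = 5.8343 m^(5/2)

5.8343 m^(5/2)


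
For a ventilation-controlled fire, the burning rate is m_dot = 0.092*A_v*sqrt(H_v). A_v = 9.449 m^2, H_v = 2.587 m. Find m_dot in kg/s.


sqrt(H_v) = 1.6084
m_dot = 0.092 * 9.449 * 1.6084 = 1.3982 kg/s

1.3982 kg/s


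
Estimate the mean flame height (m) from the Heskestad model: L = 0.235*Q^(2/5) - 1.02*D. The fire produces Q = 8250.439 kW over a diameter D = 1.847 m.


Q^(2/5) = 36.863
0.235 * Q^(2/5) = 8.6628
1.02 * D = 1.8839
L = 6.7789 m

6.7789 m


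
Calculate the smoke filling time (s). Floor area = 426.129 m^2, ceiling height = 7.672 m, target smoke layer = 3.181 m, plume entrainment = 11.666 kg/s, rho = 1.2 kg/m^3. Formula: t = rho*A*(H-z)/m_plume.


H - z = 4.491 m
t = 1.2 * 426.129 * 4.491 / 11.666 = 196.85 s

196.85 s


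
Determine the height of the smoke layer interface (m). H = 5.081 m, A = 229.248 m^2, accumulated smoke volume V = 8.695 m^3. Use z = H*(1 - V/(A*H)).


V/(A*H) = 0.0074647
1 - 0.0074647 = 0.99254
z = 5.081 * 0.99254 = 5.0431 m

5.0431 m


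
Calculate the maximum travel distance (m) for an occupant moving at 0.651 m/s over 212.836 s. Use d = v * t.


d = 0.651 * 212.836 = 138.56 m

138.56 m


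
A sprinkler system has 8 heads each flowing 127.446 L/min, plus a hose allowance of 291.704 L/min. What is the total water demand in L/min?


Sprinkler demand = 8 * 127.446 = 1019.568 L/min
Total = 1019.568 + 291.704 = 1311.272 L/min

1311.272 L/min


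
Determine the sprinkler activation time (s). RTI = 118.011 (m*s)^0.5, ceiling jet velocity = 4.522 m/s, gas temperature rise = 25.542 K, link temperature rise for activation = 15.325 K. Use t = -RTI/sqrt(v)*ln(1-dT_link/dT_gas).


dT_link/dT_gas = 0.59999
ln(1 - 0.59999) = -0.91627
t = -118.011 / sqrt(4.522) * -0.91627 = 50.849 s

50.849 s


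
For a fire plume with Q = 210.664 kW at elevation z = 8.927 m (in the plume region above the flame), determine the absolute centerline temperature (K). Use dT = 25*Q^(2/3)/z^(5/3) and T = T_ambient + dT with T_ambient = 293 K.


Q^(2/3) = 35.405
z^(5/3) = 38.416
dT = 25 * 35.405 / 38.416 = 23.040 K
T = 293 + 23.040 = 316.04 K

316.04 K


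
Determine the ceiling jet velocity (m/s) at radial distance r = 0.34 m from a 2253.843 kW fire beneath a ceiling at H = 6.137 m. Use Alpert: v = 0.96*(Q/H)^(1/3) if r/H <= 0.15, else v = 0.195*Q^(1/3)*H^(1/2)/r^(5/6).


r/H = 0.34 / 6.137 = 0.055402
r/H <= 0.15, so v = 0.96*(Q/H)^(1/3)
Q/H = 367.25
(Q/H)^(1/3) = 7.1613
v = 0.96 * 7.1613 = 6.8748 m/s

6.8748 m/s


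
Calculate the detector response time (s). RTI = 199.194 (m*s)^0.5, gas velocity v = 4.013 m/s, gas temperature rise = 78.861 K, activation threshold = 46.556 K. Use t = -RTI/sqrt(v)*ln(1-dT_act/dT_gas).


dT_act/dT_gas = 0.59036
ln(1 - 0.59036) = -0.89246
t = -199.194 / sqrt(4.013) * -0.89246 = 88.743 s

88.743 s


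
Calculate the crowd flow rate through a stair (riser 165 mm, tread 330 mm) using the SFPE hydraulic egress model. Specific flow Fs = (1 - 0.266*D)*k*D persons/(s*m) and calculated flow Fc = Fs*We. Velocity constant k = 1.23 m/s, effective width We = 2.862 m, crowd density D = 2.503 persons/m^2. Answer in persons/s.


1 - 0.266*D = 1 - 0.266*2.503 = 0.33420
Fs = 0.33420 * 1.23 * 2.503 = 1.0289 persons/(s*m)
Fc = 1.0289 * 2.862 = 2.9447 persons/s

2.9447 persons/s


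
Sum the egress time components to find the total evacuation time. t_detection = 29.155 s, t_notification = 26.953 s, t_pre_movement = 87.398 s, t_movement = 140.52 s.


Total = 29.155 + 26.953 + 87.398 + 140.52 = 284.026 s

284.026 s


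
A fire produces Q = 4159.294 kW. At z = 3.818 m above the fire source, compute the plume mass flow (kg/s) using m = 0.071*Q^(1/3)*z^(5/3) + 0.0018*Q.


Q^(1/3) = 16.082
z^(5/3) = 9.3267
First term = 0.071 * 16.082 * 9.3267 = 10.649
Second term = 0.0018 * 4159.294 = 7.4867
m = 18.136 kg/s

18.136 kg/s


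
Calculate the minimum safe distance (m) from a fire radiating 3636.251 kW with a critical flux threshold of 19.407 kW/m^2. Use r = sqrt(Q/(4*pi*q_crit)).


4*pi*q_crit = 243.88
Q/(4*pi*q_crit) = 14.910
r = sqrt(14.910) = 3.8614 m

3.8614 m


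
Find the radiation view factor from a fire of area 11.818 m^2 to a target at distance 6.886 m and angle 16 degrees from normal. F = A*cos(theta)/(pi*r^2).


cos(16 deg) = 0.96126
pi*r^2 = 148.96
F = 11.818 * 0.96126 / 148.96 = 0.076261

0.076261


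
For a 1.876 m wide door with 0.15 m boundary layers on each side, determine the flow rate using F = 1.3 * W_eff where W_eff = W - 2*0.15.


W_eff = 1.876 - 0.30 = 1.576 m
F = 1.3 * 1.576 = 2.0488 persons/s

2.0488 persons/s


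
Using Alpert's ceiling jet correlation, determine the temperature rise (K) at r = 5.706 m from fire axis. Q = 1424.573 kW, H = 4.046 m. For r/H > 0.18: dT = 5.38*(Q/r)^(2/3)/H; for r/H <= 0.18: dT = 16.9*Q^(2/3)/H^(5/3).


r/H = 5.706 / 4.046 = 1.4103
r/H > 0.18, so dT = 5.38*(Q/r)^(2/3)/H
Q/r = 249.66
(Q/r)^(2/3) = 39.649
dT = 5.38 * 39.649 / 4.046 = 52.722 K

52.722 K


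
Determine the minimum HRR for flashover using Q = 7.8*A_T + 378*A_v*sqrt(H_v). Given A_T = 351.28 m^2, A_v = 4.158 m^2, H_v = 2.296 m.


7.8*A_T = 2739.984
sqrt(H_v) = 1.5153
378*A_v*sqrt(H_v) = 2381.6
Q = 2739.984 + 2381.6 = 5121.5 kW

5121.5 kW


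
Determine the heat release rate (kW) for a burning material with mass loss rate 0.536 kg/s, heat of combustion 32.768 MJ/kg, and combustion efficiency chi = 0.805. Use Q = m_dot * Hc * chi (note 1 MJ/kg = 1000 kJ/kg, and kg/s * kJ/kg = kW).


Hc = 32.768 MJ/kg = 32.768 * 1000 kJ/kg = 32768 kJ/kg
Q = 0.536 kg/s * 32768 kJ/kg * 0.805 = 14139 kW

14139 kW


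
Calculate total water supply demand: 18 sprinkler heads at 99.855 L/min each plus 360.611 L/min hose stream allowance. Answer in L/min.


Sprinkler demand = 18 * 99.855 = 1797.39 L/min
Total = 1797.39 + 360.611 = 2158.001 L/min

2158.001 L/min


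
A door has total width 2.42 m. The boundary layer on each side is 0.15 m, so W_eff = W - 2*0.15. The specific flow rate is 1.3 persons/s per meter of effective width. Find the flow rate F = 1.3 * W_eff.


W_eff = 2.42 - 0.30 = 2.12 m
F = 1.3 * 2.12 = 2.756 persons/s

2.756 persons/s


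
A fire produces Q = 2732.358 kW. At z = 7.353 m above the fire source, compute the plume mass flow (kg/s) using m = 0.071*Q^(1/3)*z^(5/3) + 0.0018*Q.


Q^(1/3) = 13.980
z^(5/3) = 27.804
First term = 0.071 * 13.980 * 27.804 = 27.598
Second term = 0.0018 * 2732.358 = 4.9182
m = 32.516 kg/s

32.516 kg/s


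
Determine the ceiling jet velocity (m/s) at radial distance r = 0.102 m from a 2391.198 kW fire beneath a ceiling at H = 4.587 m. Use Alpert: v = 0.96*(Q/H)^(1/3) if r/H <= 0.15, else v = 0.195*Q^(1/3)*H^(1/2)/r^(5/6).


r/H = 0.102 / 4.587 = 0.022237
r/H <= 0.15, so v = 0.96*(Q/H)^(1/3)
Q/H = 521.30
(Q/H)^(1/3) = 8.0481
v = 0.96 * 8.0481 = 7.7262 m/s

7.7262 m/s


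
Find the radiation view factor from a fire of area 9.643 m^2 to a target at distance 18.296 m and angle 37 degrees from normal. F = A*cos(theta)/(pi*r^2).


cos(37 deg) = 0.79864
pi*r^2 = 1051.6
F = 9.643 * 0.79864 / 1051.6 = 0.0073232

0.0073232


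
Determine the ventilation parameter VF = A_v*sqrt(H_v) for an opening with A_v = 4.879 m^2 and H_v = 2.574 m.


sqrt(H_v) = 1.6044
VF = 4.879 * 1.6044 = 7.8277 m^(5/2)

7.8277 m^(5/2)


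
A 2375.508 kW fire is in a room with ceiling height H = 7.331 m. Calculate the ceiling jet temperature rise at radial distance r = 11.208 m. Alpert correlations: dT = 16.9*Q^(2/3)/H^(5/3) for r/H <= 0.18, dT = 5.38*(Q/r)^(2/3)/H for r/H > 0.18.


r/H = 11.208 / 7.331 = 1.5289
r/H > 0.18, so dT = 5.38*(Q/r)^(2/3)/H
Q/r = 211.95
(Q/r)^(2/3) = 35.548
dT = 5.38 * 35.548 / 7.331 = 26.088 K

26.088 K


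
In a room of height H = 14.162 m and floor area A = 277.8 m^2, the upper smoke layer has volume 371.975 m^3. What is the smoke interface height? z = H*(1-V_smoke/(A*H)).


V/(A*H) = 0.094549
1 - 0.094549 = 0.90545
z = 14.162 * 0.90545 = 12.823 m

12.823 m


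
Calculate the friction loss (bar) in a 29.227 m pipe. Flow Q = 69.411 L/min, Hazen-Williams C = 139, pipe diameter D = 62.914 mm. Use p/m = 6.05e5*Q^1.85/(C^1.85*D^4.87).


Q^1.85 = 2550.6
C^1.85 = 9216.7
D^4.87 = 5.7531e+08
p/m = 0.00029102 bar/m
p_total = 0.00029102 * 29.227 = 0.0085056 bar

0.0085056 bar


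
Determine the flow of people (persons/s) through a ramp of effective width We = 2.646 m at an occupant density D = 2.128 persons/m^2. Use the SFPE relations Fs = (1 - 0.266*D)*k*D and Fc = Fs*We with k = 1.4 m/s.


1 - 0.266*D = 1 - 0.266*2.128 = 0.43395
Fs = 0.43395 * 1.4 * 2.128 = 1.2928 persons/(s*m)
Fc = 1.2928 * 2.646 = 3.4208 persons/s

3.4208 persons/s


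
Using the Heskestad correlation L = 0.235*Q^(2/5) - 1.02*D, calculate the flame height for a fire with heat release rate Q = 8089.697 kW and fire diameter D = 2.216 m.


Q^(2/5) = 36.574
0.235 * Q^(2/5) = 8.5949
1.02 * D = 2.2603
L = 6.3346 m

6.3346 m


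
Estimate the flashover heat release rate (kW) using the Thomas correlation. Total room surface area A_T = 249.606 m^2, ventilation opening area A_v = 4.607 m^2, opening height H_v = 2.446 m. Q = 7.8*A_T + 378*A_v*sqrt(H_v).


7.8*A_T = 1946.9
sqrt(H_v) = 1.5640
378*A_v*sqrt(H_v) = 2723.6
Q = 1946.9 + 2723.6 = 4670.5 kW

4670.5 kW


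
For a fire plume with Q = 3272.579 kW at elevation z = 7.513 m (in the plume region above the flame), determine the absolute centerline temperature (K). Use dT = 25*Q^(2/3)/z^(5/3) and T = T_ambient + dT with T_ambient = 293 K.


Q^(2/3) = 220.42
z^(5/3) = 28.820
dT = 25 * 220.42 / 28.820 = 191.21 K
T = 293 + 191.21 = 484.21 K

484.21 K


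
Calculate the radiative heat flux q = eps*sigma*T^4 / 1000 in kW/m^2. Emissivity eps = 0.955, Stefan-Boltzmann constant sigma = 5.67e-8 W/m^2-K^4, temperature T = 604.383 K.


T^4 = 1.3343e+11
q = 0.955 * 5.67e-8 * 1.3343e+11 / 1000 = 7.2250 kW/m^2

7.2250 kW/m^2


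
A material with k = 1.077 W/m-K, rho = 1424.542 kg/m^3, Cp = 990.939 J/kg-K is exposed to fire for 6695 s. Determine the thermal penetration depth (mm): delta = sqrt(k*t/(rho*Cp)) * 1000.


alpha = 1.077 / (1424.542 * 990.939) = 7.6295e-07 m^2/s
alpha * t = 0.0051079
delta = sqrt(0.0051079) * 1000 = 71.470 mm

71.470 mm


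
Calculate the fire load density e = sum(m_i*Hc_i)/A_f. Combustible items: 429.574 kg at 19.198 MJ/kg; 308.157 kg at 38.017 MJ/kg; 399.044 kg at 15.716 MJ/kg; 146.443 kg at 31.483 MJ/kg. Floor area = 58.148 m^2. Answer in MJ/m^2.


Total energy = 429.574*19.198 + 308.157*38.017 + 399.044*15.716 + 146.443*31.483
= 8246.962 + 11715.20 + 6271.376 + 4610.465
= 30844.01 MJ
e = 30844.01 / 58.148 = 530.44 MJ/m^2

530.44 MJ/m^2


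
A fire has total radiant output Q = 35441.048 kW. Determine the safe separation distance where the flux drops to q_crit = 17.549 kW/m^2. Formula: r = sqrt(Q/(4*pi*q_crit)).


4*pi*q_crit = 220.53
Q/(4*pi*q_crit) = 160.71
r = sqrt(160.71) = 12.677 m

12.677 m


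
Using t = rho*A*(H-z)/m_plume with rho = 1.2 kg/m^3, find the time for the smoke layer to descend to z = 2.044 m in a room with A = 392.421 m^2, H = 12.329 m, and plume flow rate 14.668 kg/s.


H - z = 10.285 m
t = 1.2 * 392.421 * 10.285 / 14.668 = 330.19 s

330.19 s


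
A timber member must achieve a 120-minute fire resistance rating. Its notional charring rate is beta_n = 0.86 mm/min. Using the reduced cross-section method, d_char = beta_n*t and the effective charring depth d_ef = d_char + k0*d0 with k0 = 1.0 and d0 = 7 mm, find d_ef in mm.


d_char = 0.86 * 120 = 103.2 mm
d_ef = 103.2 + 1.0*7 = 110.2 mm

110.2 mm


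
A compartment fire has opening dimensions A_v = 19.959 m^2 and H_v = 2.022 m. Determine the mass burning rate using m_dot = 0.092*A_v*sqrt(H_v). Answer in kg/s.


sqrt(H_v) = 1.4220
m_dot = 0.092 * 19.959 * 1.4220 = 2.6111 kg/s

2.6111 kg/s


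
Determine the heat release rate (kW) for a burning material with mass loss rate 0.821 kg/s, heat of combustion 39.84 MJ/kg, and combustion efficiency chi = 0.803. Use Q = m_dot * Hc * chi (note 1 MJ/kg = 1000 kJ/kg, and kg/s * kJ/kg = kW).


Hc = 39.84 MJ/kg = 39.84 * 1000 kJ/kg = 39840 kJ/kg
Q = 0.821 kg/s * 39840 kJ/kg * 0.803 = 26265 kW

26265 kW


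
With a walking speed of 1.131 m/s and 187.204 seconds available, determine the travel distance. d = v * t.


d = 1.131 * 187.204 = 211.73 m

211.73 m


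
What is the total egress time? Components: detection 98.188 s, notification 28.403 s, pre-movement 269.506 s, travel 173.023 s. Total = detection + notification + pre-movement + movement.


Total = 98.188 + 28.403 + 269.506 + 173.023 = 569.12 s

569.12 s


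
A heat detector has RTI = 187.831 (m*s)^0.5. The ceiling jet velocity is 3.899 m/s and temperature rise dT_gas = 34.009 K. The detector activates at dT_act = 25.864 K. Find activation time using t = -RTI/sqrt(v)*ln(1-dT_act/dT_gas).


dT_act/dT_gas = 0.76050
ln(1 - 0.76050) = -1.4292
t = -187.831 / sqrt(3.899) * -1.4292 = 135.95 s

135.95 s


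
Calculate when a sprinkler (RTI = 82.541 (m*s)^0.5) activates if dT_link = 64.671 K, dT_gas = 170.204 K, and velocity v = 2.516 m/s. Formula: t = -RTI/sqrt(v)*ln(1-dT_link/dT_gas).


dT_link/dT_gas = 0.37996
ln(1 - 0.37996) = -0.47797
t = -82.541 / sqrt(2.516) * -0.47797 = 24.872 s

24.872 s


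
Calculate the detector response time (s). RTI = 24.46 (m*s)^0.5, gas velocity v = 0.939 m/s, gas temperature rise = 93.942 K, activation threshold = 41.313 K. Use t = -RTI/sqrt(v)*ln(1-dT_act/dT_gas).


dT_act/dT_gas = 0.43977
ln(1 - 0.43977) = -0.57941
t = -24.46 / sqrt(0.939) * -0.57941 = 14.625 s

14.625 s


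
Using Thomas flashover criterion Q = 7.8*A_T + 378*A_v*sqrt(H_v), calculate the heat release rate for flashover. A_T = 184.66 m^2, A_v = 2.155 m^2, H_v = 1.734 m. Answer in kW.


7.8*A_T = 1440.348
sqrt(H_v) = 1.3168
378*A_v*sqrt(H_v) = 1072.7
Q = 1440.348 + 1072.7 = 2513.0 kW

2513.0 kW


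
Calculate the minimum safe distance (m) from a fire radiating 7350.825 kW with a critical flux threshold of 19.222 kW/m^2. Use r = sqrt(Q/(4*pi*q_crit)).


4*pi*q_crit = 241.55
Q/(4*pi*q_crit) = 30.432
r = sqrt(30.432) = 5.5165 m

5.5165 m


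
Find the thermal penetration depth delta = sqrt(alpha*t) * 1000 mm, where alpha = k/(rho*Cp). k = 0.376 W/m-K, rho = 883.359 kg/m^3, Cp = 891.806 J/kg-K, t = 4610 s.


alpha = 0.376 / (883.359 * 891.806) = 4.7729e-07 m^2/s
alpha * t = 0.0022003
delta = sqrt(0.0022003) * 1000 = 46.907 mm

46.907 mm


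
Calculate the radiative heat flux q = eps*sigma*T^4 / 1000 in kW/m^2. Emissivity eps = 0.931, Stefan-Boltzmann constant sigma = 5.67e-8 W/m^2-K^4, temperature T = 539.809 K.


T^4 = 8.4910e+10
q = 0.931 * 5.67e-8 * 8.4910e+10 / 1000 = 4.4822 kW/m^2

4.4822 kW/m^2


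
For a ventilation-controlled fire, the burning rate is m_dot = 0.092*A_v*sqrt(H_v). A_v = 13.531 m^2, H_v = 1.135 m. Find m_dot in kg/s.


sqrt(H_v) = 1.0654
m_dot = 0.092 * 13.531 * 1.0654 = 1.3262 kg/s

1.3262 kg/s


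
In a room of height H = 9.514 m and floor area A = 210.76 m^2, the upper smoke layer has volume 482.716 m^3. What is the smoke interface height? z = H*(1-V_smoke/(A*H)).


V/(A*H) = 0.24074
1 - 0.24074 = 0.75926
z = 9.514 * 0.75926 = 7.2236 m

7.2236 m


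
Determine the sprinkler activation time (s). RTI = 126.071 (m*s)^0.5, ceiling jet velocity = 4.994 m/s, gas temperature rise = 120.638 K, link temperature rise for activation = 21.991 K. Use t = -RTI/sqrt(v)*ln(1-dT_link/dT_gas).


dT_link/dT_gas = 0.18229
ln(1 - 0.18229) = -0.20125
t = -126.071 / sqrt(4.994) * -0.20125 = 11.353 s

11.353 s


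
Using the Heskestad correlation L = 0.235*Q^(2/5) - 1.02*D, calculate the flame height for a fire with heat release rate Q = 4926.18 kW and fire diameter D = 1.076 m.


Q^(2/5) = 29.992
0.235 * Q^(2/5) = 7.0481
1.02 * D = 1.0975
L = 5.9506 m

5.9506 m


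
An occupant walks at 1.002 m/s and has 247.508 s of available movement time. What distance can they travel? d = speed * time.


d = 1.002 * 247.508 = 248.00 m

248.00 m


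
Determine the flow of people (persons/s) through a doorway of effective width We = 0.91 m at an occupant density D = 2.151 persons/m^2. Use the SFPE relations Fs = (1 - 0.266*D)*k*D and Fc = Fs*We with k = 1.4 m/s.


1 - 0.266*D = 1 - 0.266*2.151 = 0.42783
Fs = 0.42783 * 1.4 * 2.151 = 1.2884 persons/(s*m)
Fc = 1.2884 * 0.91 = 1.1724 persons/s

1.1724 persons/s


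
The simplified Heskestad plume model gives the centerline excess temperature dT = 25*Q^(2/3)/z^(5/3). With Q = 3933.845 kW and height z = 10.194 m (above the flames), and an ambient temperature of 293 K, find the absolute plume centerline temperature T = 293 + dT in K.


Q^(2/3) = 249.20
z^(5/3) = 47.926
dT = 25 * 249.20 / 47.926 = 129.99 K
T = 293 + 129.99 = 422.99 K

422.99 K


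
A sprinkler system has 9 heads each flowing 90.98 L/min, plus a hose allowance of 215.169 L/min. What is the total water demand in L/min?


Sprinkler demand = 9 * 90.98 = 818.82 L/min
Total = 818.82 + 215.169 = 1033.989 L/min

1033.989 L/min


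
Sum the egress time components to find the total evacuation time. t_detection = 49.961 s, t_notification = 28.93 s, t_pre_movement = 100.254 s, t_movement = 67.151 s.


Total = 49.961 + 28.93 + 100.254 + 67.151 = 246.296 s

246.296 s


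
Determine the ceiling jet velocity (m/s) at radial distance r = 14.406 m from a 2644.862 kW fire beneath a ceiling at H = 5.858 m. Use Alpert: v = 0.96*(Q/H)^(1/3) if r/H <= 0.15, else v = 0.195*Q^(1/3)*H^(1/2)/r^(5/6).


r/H = 14.406 / 5.858 = 2.4592
r/H > 0.15, so v = 0.195*Q^(1/3)*H^(1/2)/r^(5/6)
Q^(1/3) = 13.829
H^(1/2) = 2.4203
r^(5/6) = 9.2353
v = 0.195 * 13.829 * 2.4203 / 9.2353 = 0.70674 m/s

0.70674 m/s


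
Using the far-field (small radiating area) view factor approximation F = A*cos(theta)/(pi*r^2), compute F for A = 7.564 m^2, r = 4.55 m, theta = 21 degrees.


cos(21 deg) = 0.93358
pi*r^2 = 65.039
F = 7.564 * 0.93358 / 65.039 = 0.10858

0.10858


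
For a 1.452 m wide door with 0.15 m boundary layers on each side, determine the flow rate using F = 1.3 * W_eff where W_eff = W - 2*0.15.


W_eff = 1.452 - 0.30 = 1.152 m
F = 1.3 * 1.152 = 1.4976 persons/s

1.4976 persons/s


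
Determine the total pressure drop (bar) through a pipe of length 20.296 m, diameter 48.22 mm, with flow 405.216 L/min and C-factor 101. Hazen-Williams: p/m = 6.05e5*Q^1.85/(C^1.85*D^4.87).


Q^1.85 = 66714
C^1.85 = 5105.0
D^4.87 = 1.5751e+08
p/m = 0.050195 bar/m
p_total = 0.050195 * 20.296 = 1.0188 bar

1.0188 bar


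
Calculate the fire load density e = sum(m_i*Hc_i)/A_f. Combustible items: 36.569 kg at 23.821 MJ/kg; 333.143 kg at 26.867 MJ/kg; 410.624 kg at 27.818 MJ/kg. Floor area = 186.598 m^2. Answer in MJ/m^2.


Total energy = 36.569*23.821 + 333.143*26.867 + 410.624*27.818
= 871.1101 + 8950.553 + 11422.74
= 21244.40 MJ
e = 21244.40 / 186.598 = 113.85 MJ/m^2

113.85 MJ/m^2


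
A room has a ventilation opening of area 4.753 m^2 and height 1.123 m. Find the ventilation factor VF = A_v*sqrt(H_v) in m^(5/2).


sqrt(H_v) = 1.0597
VF = 4.753 * 1.0597 = 5.0368 m^(5/2)

5.0368 m^(5/2)


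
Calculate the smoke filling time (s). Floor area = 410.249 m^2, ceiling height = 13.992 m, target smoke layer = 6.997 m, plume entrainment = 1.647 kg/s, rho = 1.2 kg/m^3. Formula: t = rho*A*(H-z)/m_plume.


H - z = 6.995 m
t = 1.2 * 410.249 * 6.995 / 1.647 = 2090.9 s

2090.9 s


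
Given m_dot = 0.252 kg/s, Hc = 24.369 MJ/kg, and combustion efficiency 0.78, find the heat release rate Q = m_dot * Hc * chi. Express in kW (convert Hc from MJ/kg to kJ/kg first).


Hc = 24.369 MJ/kg = 24.369 * 1000 kJ/kg = 24369 kJ/kg
Q = 0.252 kg/s * 24369 kJ/kg * 0.78 = 4790.0 kW

4790.0 kW


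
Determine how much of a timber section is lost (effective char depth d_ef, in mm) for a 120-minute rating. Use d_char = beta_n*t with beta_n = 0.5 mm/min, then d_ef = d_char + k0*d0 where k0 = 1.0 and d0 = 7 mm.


d_char = 0.5 * 120 = 60 mm
d_ef = 60 + 1.0*7 = 67 mm

67 mm


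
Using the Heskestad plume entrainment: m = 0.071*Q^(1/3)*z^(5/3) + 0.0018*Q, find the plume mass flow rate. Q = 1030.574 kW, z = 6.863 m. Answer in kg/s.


Q^(1/3) = 10.101
z^(5/3) = 24.785
First term = 0.071 * 10.101 * 24.785 = 17.775
Second term = 0.0018 * 1030.574 = 1.8550
m = 19.630 kg/s

19.630 kg/s


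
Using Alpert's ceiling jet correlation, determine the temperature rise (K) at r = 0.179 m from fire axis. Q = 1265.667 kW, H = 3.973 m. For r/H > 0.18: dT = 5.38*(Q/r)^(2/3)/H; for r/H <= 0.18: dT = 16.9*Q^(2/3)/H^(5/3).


r/H = 0.179 / 3.973 = 0.045054
r/H <= 0.18, so dT = 16.9*Q^(2/3)/H^(5/3)
Q^(2/3) = 117.01
H^(5/3) = 9.9662
dT = 16.9 * 117.01 / 9.9662 = 198.41 K

198.41 K


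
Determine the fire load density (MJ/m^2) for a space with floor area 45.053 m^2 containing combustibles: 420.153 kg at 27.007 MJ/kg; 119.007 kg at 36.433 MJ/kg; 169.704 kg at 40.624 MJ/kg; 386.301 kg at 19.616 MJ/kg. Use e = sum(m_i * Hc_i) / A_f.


Total energy = 420.153*27.007 + 119.007*36.433 + 169.704*40.624 + 386.301*19.616
= 11347.07 + 4335.782 + 6894.055 + 7577.680
= 30154.59 MJ
e = 30154.59 / 45.053 = 669.31 MJ/m^2

669.31 MJ/m^2


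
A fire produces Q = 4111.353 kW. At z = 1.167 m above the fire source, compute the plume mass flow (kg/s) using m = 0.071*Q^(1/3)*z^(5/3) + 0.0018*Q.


Q^(1/3) = 16.020
z^(5/3) = 1.2936
First term = 0.071 * 16.020 * 1.2936 = 1.4713
Second term = 0.0018 * 4111.353 = 7.4004
m = 8.8717 kg/s

8.8717 kg/s


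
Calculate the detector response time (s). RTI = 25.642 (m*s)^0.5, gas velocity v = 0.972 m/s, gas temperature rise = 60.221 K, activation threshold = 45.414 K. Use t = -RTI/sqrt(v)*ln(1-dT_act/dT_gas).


dT_act/dT_gas = 0.75412
ln(1 - 0.75412) = -1.4029
t = -25.642 / sqrt(0.972) * -1.4029 = 36.488 s

36.488 s


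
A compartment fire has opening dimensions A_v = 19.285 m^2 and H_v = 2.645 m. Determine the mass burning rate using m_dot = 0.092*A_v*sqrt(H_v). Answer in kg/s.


sqrt(H_v) = 1.6263
m_dot = 0.092 * 19.285 * 1.6263 = 2.8855 kg/s

2.8855 kg/s


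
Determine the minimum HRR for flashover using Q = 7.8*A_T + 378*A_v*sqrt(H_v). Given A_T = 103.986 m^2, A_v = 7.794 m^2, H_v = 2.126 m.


7.8*A_T = 811.09
sqrt(H_v) = 1.4581
378*A_v*sqrt(H_v) = 4295.7
Q = 811.09 + 4295.7 = 5106.8 kW

5106.8 kW


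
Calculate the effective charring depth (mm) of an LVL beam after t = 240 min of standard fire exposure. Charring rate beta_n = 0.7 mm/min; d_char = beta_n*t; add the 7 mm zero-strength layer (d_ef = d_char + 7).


d_char = 0.7 * 240 = 168 mm
d_ef = 168 + 1.0*7 = 175 mm

175 mm


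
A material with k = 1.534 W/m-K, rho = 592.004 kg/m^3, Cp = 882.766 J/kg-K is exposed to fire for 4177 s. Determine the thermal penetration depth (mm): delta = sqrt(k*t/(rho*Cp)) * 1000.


alpha = 1.534 / (592.004 * 882.766) = 2.9353e-06 m^2/s
alpha * t = 0.012261
delta = sqrt(0.012261) * 1000 = 110.73 mm

110.73 mm


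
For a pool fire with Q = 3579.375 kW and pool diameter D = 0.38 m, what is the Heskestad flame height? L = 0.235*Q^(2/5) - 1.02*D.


Q^(2/5) = 26.395
0.235 * Q^(2/5) = 6.2028
1.02 * D = 0.38760
L = 5.8152 m

5.8152 m


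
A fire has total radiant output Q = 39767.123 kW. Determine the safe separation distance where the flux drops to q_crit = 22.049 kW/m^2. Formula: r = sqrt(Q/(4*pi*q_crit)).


4*pi*q_crit = 277.08
Q/(4*pi*q_crit) = 143.52
r = sqrt(143.52) = 11.980 m

11.980 m


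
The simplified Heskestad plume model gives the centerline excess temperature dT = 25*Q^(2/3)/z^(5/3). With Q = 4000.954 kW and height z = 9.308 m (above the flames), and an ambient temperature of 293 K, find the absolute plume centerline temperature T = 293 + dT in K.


Q^(2/3) = 252.02
z^(5/3) = 41.187
dT = 25 * 252.02 / 41.187 = 152.98 K
T = 293 + 152.98 = 445.98 K

445.98 K


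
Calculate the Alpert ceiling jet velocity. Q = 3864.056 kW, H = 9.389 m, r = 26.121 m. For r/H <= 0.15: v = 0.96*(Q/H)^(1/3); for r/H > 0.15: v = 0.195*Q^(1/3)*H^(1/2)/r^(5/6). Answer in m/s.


r/H = 26.121 / 9.389 = 2.7821
r/H > 0.15, so v = 0.195*Q^(1/3)*H^(1/2)/r^(5/6)
Q^(1/3) = 15.692
H^(1/2) = 3.0641
r^(5/6) = 15.164
v = 0.195 * 15.692 * 3.0641 / 15.164 = 0.61830 m/s

0.61830 m/s


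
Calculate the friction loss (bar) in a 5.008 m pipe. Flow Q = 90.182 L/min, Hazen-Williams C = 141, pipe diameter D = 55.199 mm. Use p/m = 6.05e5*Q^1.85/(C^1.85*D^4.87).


Q^1.85 = 4139.7
C^1.85 = 9463.6
D^4.87 = 3.0423e+08
p/m = 0.00086989 bar/m
p_total = 0.00086989 * 5.008 = 0.0043564 bar

0.0043564 bar


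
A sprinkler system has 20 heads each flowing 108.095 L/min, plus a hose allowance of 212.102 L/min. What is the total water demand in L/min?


Sprinkler demand = 20 * 108.095 = 2161.9 L/min
Total = 2161.9 + 212.102 = 2374.002 L/min

2374.002 L/min


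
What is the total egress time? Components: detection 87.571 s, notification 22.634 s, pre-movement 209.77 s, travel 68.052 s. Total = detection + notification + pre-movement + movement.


Total = 87.571 + 22.634 + 209.77 + 68.052 = 388.027 s

388.027 s


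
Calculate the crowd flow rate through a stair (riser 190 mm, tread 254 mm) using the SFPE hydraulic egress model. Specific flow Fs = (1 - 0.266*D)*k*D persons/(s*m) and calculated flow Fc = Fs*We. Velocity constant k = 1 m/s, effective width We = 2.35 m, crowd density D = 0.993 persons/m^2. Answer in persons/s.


1 - 0.266*D = 1 - 0.266*0.993 = 0.73586
Fs = 0.73586 * 1 * 0.993 = 0.73071 persons/(s*m)
Fc = 0.73071 * 2.35 = 1.7172 persons/s

1.7172 persons/s


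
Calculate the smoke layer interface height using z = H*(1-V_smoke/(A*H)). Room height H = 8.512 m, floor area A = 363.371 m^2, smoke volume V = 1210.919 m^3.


V/(A*H) = 0.39150
1 - 0.39150 = 0.60850
z = 8.512 * 0.60850 = 5.1795 m

5.1795 m


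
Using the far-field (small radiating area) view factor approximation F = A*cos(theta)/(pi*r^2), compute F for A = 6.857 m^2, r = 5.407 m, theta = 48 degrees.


cos(48 deg) = 0.66913
pi*r^2 = 91.847
F = 6.857 * 0.66913 / 91.847 = 0.049955

0.049955


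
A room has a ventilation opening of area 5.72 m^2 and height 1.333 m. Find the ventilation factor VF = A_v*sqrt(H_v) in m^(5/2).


sqrt(H_v) = 1.1546
VF = 5.72 * 1.1546 = 6.6041 m^(5/2)

6.6041 m^(5/2)


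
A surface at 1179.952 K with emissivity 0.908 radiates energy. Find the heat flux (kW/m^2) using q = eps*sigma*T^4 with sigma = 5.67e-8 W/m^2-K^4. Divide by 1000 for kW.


T^4 = 1.9385e+12
q = 0.908 * 5.67e-8 * 1.9385e+12 / 1000 = 99.799 kW/m^2

99.799 kW/m^2


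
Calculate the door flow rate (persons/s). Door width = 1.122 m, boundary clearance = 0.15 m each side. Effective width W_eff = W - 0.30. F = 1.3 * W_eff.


W_eff = 1.122 - 0.30 = 0.822 m
F = 1.3 * 0.822 = 1.0686 persons/s

1.0686 persons/s


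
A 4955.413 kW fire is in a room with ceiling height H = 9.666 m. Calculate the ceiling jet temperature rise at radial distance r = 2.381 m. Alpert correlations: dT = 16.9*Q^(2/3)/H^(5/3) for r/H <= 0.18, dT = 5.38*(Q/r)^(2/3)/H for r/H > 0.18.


r/H = 2.381 / 9.666 = 0.24633
r/H > 0.18, so dT = 5.38*(Q/r)^(2/3)/H
Q/r = 2081.2
(Q/r)^(2/3) = 163.01
dT = 5.38 * 163.01 / 9.666 = 90.730 K

90.730 K


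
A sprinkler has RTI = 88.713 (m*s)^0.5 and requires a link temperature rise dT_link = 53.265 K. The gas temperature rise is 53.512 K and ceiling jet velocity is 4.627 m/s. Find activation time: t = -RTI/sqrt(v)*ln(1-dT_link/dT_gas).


dT_link/dT_gas = 0.99538
ln(1 - 0.99538) = -5.3783
t = -88.713 / sqrt(4.627) * -5.3783 = 221.81 s

221.81 s


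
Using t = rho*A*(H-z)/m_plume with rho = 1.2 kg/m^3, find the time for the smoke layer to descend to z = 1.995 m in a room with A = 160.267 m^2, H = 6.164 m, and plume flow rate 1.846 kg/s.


H - z = 4.169 m
t = 1.2 * 160.267 * 4.169 / 1.846 = 434.34 s

434.34 s


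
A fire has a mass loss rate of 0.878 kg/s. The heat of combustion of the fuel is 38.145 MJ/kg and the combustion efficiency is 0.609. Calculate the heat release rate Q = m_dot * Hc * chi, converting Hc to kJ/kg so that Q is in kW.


Hc = 38.145 MJ/kg = 38.145 * 1000 kJ/kg = 38145 kJ/kg
Q = 0.878 kg/s * 38145 kJ/kg * 0.609 = 20396 kW

20396 kW


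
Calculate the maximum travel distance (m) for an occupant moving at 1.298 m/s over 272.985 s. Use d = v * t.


d = 1.298 * 272.985 = 354.33 m

354.33 m


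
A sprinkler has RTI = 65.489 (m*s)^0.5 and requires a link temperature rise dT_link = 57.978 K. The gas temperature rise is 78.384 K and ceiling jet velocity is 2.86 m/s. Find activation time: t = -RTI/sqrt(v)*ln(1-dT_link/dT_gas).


dT_link/dT_gas = 0.73967
ln(1 - 0.73967) = -1.3458
t = -65.489 / sqrt(2.86) * -1.3458 = 52.115 s

52.115 s


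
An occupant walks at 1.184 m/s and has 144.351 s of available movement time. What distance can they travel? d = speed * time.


d = 1.184 * 144.351 = 170.91 m

170.91 m


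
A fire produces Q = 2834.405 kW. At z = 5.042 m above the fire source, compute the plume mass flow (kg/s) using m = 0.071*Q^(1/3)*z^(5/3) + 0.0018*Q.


Q^(1/3) = 14.152
z^(5/3) = 14.825
First term = 0.071 * 14.152 * 14.825 = 14.896
Second term = 0.0018 * 2834.405 = 5.1019
m = 19.998 kg/s

19.998 kg/s


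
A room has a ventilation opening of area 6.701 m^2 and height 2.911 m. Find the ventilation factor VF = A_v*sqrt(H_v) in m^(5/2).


sqrt(H_v) = 1.7062
VF = 6.701 * 1.7062 = 11.433 m^(5/2)

11.433 m^(5/2)


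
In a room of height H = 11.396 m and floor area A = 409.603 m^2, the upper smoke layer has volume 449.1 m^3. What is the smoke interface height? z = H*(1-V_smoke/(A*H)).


V/(A*H) = 0.096212
1 - 0.096212 = 0.90379
z = 11.396 * 0.90379 = 10.300 m

10.300 m


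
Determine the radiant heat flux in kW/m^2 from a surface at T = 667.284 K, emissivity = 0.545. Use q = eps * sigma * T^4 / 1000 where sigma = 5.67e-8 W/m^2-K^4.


T^4 = 1.9826e+11
q = 0.545 * 5.67e-8 * 1.9826e+11 / 1000 = 6.1266 kW/m^2

6.1266 kW/m^2


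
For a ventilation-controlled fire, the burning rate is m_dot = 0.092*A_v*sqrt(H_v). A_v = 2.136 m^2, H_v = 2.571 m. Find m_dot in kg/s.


sqrt(H_v) = 1.6034
m_dot = 0.092 * 2.136 * 1.6034 = 0.31509 kg/s

0.31509 kg/s


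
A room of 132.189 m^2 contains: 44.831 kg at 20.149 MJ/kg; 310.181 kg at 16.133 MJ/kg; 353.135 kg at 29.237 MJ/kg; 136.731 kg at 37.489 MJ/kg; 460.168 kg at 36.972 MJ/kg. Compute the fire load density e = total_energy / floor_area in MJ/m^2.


Total energy = 44.831*20.149 + 310.181*16.133 + 353.135*29.237 + 136.731*37.489 + 460.168*36.972
= 903.2998 + 5004.150 + 10324.61 + 5125.908 + 17013.33
= 38371.30 MJ
e = 38371.30 / 132.189 = 290.28 MJ/m^2

290.28 MJ/m^2


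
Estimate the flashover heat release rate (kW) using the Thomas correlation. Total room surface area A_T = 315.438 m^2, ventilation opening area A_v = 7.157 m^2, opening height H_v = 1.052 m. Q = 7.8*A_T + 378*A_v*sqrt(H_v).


7.8*A_T = 2460.4
sqrt(H_v) = 1.0257
378*A_v*sqrt(H_v) = 2774.8
Q = 2460.4 + 2774.8 = 5235.2 kW

5235.2 kW


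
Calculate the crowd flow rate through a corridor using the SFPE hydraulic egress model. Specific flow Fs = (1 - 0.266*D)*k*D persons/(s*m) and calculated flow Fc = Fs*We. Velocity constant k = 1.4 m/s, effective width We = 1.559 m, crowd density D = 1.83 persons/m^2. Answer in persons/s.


1 - 0.266*D = 1 - 0.266*1.83 = 0.51322
Fs = 0.51322 * 1.4 * 1.83 = 1.3149 persons/(s*m)
Fc = 1.3149 * 1.559 = 2.0499 persons/s

2.0499 persons/s


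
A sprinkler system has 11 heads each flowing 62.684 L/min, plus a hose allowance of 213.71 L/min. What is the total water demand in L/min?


Sprinkler demand = 11 * 62.684 = 689.524 L/min
Total = 689.524 + 213.71 = 903.234 L/min

903.234 L/min


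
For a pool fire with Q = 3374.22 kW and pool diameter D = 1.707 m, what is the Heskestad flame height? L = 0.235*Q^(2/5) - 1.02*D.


Q^(2/5) = 25.779
0.235 * Q^(2/5) = 6.0581
1.02 * D = 1.7411
L = 4.3170 m

4.3170 m


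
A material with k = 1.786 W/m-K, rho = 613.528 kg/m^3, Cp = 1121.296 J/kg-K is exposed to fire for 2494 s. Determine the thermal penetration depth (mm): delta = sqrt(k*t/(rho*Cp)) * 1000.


alpha = 1.786 / (613.528 * 1121.296) = 2.5961e-06 m^2/s
alpha * t = 0.0064748
delta = sqrt(0.0064748) * 1000 = 80.466 mm

80.466 mm


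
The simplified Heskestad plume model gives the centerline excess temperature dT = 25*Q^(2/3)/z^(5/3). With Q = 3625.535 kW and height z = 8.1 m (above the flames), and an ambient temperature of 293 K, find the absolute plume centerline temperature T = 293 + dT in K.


Q^(2/3) = 236.00
z^(5/3) = 32.669
dT = 25 * 236.00 / 32.669 = 180.60 K
T = 293 + 180.60 = 473.60 K

473.60 K


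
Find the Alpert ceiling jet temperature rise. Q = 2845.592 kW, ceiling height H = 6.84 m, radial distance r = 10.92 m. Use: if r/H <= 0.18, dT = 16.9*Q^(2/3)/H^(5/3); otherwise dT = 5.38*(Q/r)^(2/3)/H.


r/H = 10.92 / 6.84 = 1.5965
r/H > 0.18, so dT = 5.38*(Q/r)^(2/3)/H
Q/r = 260.59
(Q/r)^(2/3) = 40.797
dT = 5.38 * 40.797 / 6.84 = 32.089 K

32.089 K


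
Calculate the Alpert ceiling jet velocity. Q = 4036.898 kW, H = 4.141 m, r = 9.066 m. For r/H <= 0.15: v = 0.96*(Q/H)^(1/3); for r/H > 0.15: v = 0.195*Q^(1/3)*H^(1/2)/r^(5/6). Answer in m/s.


r/H = 9.066 / 4.141 = 2.1893
r/H > 0.15, so v = 0.195*Q^(1/3)*H^(1/2)/r^(5/6)
Q^(1/3) = 15.923
H^(1/2) = 2.0349
r^(5/6) = 6.2784
v = 0.195 * 15.923 * 2.0349 / 6.2784 = 1.0064 m/s

1.0064 m/s


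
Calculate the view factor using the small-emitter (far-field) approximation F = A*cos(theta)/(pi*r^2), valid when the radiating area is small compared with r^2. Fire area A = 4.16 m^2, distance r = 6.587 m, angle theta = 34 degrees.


cos(34 deg) = 0.82904
pi*r^2 = 136.31
F = 4.16 * 0.82904 / 136.31 = 0.025301

0.025301


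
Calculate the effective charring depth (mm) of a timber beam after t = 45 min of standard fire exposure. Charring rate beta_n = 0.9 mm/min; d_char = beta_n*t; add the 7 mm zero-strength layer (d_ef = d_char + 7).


d_char = 0.9 * 45 = 40.5 mm
d_ef = 40.5 + 1.0*7 = 47.5 mm

47.5 mm


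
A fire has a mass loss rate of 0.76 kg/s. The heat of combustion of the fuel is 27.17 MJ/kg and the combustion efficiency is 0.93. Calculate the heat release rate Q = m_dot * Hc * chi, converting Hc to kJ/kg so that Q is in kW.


Hc = 27.17 MJ/kg = 27.17 * 1000 kJ/kg = 27170 kJ/kg
Q = 0.76 kg/s * 27170 kJ/kg * 0.93 = 19203.756 kW

19203.756 kW


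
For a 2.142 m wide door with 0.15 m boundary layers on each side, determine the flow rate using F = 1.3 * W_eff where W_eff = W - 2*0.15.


W_eff = 2.142 - 0.30 = 1.842 m
F = 1.3 * 1.842 = 2.3946 persons/s

2.3946 persons/s


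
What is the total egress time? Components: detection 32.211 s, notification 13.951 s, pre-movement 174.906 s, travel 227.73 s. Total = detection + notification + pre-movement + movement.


Total = 32.211 + 13.951 + 174.906 + 227.73 = 448.798 s

448.798 s


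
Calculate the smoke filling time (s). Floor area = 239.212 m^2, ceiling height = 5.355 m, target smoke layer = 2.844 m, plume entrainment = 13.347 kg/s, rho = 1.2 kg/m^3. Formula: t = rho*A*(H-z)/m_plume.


H - z = 2.511 m
t = 1.2 * 239.212 * 2.511 / 13.347 = 54.004 s

54.004 s


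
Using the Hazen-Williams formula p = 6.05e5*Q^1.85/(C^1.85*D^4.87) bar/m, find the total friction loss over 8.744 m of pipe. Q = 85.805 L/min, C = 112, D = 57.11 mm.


Q^1.85 = 3775.7
C^1.85 = 6180.9
D^4.87 = 3.5908e+08
p/m = 0.0010292 bar/m
p_total = 0.0010292 * 8.744 = 0.0089996 bar

0.0089996 bar


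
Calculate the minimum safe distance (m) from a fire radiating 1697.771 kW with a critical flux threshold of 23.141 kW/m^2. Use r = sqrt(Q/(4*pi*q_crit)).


4*pi*q_crit = 290.80
Q/(4*pi*q_crit) = 5.8383
r = sqrt(5.8383) = 2.4163 m

2.4163 m


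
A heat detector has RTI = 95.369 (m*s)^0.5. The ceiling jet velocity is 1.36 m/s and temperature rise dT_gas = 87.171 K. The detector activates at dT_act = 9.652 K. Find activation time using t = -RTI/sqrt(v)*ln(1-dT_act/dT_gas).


dT_act/dT_gas = 0.11072
ln(1 - 0.11072) = -0.11735
t = -95.369 / sqrt(1.36) * -0.11735 = 9.5966 s

9.5966 s


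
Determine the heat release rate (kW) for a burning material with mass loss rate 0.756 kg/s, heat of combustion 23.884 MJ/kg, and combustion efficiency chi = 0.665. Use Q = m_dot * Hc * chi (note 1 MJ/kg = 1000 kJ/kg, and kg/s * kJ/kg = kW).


Hc = 23.884 MJ/kg = 23.884 * 1000 kJ/kg = 23884 kJ/kg
Q = 0.756 kg/s * 23884 kJ/kg * 0.665 = 12007 kW

12007 kW


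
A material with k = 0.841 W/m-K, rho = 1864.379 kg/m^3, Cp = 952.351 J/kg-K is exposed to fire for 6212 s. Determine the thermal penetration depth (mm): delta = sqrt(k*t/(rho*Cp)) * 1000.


alpha = 0.841 / (1864.379 * 952.351) = 4.7366e-07 m^2/s
alpha * t = 0.0029424
delta = sqrt(0.0029424) * 1000 = 54.244 mm

54.244 mm


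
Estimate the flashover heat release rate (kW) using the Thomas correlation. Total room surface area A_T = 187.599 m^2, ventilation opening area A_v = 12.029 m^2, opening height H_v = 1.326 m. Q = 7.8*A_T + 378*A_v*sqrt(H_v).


7.8*A_T = 1463.3
sqrt(H_v) = 1.1515
378*A_v*sqrt(H_v) = 5235.9
Q = 1463.3 + 5235.9 = 6699.2 kW

6699.2 kW


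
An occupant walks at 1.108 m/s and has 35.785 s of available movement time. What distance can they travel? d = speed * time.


d = 1.108 * 35.785 = 39.650 m

39.650 m


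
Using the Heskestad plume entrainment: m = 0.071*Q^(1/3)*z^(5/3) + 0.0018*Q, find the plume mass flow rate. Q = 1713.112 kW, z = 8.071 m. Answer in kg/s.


Q^(1/3) = 11.965
z^(5/3) = 32.475
First term = 0.071 * 11.965 * 32.475 = 27.589
Second term = 0.0018 * 1713.112 = 3.0836
m = 30.672 kg/s

30.672 kg/s


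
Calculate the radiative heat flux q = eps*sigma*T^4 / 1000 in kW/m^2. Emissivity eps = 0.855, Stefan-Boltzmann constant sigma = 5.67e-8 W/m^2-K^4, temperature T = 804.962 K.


T^4 = 4.1986e+11
q = 0.855 * 5.67e-8 * 4.1986e+11 / 1000 = 20.354 kW/m^2

20.354 kW/m^2
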